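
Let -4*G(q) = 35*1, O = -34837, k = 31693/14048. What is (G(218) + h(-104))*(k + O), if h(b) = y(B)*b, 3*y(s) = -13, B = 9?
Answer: -2595068035349/168576 ≈ -1.5394e+7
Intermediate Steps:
k = 31693/14048 (k = 31693*(1/14048) = 31693/14048 ≈ 2.2561)
G(q) = -35/4
y(s) = -13/3 (y(s) = (1/3)*(-13) = -13/3)
h(b) = -13*b/3
(G(218) + h(-104))*(k + O) = (-35/4 - 13/3*(-104))*(31693/14048 - 34837) = (-35/4 + 1352/3)*(-489358483/14048) = (5303/12)*(-489358483/14048) = -2595068035349/168576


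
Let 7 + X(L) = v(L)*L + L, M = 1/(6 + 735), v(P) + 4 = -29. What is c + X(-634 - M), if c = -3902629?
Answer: -2876819836/741 ≈ -3.8823e+6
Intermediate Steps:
v(P) = -33 (v(P) = -4 - 29 = -33)
M = 1/741 ≈ 0.0013495
X(L) = -7 - 32*L (X(L) = -7 + (-33*L + L) = -7 - 32*L)
c + X(-634 - M) = -3902629 + (-7 - 32*(-634 - 1*1/741)) = -3902629 + (-7 - 32*(-634 - 1/741)) = -3902629 + (-7 - 32*(-469795/741)) = -3902629 + (-7 + 15033440/741) = -3902629 + 15028253/741 = -2876819836/741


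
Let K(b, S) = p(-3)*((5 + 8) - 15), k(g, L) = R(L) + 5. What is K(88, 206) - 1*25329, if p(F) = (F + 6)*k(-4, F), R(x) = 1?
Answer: -25365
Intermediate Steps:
k(g, L) = 6 (k(g, L) = 1 + 5 = 6)
p(F) = 36 + 6*F (p(F) = (F + 6)*6 = (6 + F)*6 = 36 + 6*F)
K(b, S) = -36 (K(b, S) = (36 + 6*(-3))*((5 + 8) - 15) = (36 - 18)*(13 - 15) = 18*(-2) = -36)
K(88, 206) - 1*25329 = -36 - 1*25329 = -36 - 25329 = -25365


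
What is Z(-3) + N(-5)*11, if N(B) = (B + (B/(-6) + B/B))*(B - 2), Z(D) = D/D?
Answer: 1469/6 ≈ 244.83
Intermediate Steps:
Z(D) = 1
N(B) = (1 + 5*B/6)*(-2 + B) (N(B) = (B + (B*(-⅙) + 1))*(-2 + B) = (B + (-B/6 + 1))*(-2 + B) = (B + (1 - B/6))*(-2 + B) = (1 + 5*B/6)*(-2 + B))
Z(-3) + N(-5)*11 = 1 + (-2 - ⅔*(-5) + (⅚)*(-5)²)*11 = 1 + (-2 + 10/3 + (⅚)*25)*11 = 1 + (-2 + 10/3 + 125/6)*11 = 1 + (133/6)*11 = 1 + 1463/6 = 1469/6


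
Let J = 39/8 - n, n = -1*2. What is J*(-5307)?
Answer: -291885/8 ≈ -36486.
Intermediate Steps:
n = -2
J = 55/8 (J = 39/8 - 1*(-2) = 39*(⅛) + 2 = 39/8 + 2 = 55/8 ≈ 6.8750)
J*(-5307) = (55/8)*(-5307) = -291885/8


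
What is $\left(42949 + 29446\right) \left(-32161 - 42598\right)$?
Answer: $-5412177805$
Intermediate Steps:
$\left(42949 + 29446\right) \left(-32161 - 42598\right) = 72395 \left(-74759\right) = -5412177805$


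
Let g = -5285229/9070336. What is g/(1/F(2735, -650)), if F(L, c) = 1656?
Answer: -1094042403/1133792 ≈ -964.94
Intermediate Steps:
g = -5285229/9070336 (g = -5285229*1/9070336 = -5285229/9070336 ≈ -0.58269)
g/(1/F(2735, -650)) = -5285229/(9070336*(1/1656)) = -5285229/(9070336*1/1656) = -5285229/9070336*1656 = -1094042403/1133792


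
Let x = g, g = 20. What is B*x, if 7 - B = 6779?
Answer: -135440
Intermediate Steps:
B = -6772 (B = 7 - 1*6779 = 7 - 6779 = -6772)
x = 20
B*x = -6772*20 = -135440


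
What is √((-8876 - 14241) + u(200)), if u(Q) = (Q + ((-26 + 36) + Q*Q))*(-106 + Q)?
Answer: √3756623 ≈ 1938.2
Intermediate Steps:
u(Q) = (-106 + Q)*(10 + Q + Q²) (u(Q) = (Q + (10 + Q²))*(-106 + Q) = (10 + Q + Q²)*(-106 + Q) = (-106 + Q)*(10 + Q + Q²))
√((-8876 - 14241) + u(200)) = √((-8876 - 14241) + (-1060 + 200³ - 105*200² - 96*200)) = √(-23117 + (-1060 + 8000000 - 105*40000 - 19200)) = √(-23117 + (-1060 + 8000000 - 4200000 - 19200)) = √(-23117 + 3779740) = √3756623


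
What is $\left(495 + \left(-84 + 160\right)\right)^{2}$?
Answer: $326041$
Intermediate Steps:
$\left(495 + \left(-84 + 160\right)\right)^{2} = \left(495 + 76\right)^{2} = 571^{2} = 326041$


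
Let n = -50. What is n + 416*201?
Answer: 83566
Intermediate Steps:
n + 416*201 = -50 + 416*201 = -50 + 83616 = 83566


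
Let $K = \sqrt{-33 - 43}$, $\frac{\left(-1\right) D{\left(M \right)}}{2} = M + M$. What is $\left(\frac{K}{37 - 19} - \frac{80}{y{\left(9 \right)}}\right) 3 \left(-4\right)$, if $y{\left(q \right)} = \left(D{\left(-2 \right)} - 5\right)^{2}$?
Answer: $\frac{320}{3} - \frac{4 i \sqrt{19}}{3} \approx 106.67 - 5.8119 i$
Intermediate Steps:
$D{\left(M \right)} = - 4 M$ ($D{\left(M \right)} = - 2 \left(M + M\right) = - 2 \cdot 2 M = - 4 M$)
$y{\left(q \right)} = 9$ ($y{\left(q \right)} = \left(\left(-4\right) \left(-2\right) - 5\right)^{2} = \left(8 - 5\right)^{2} = 3^{2} = 9$)
$K = 2 i \sqrt{19}$ ($K = \sqrt{-76} = 2 i \sqrt{19} \approx 8.7178 i$)
$\left(\frac{K}{37 - 19} - \frac{80}{y{\left(9 \right)}}\right) 3 \left(-4\right) = \left(\frac{2 i \sqrt{19}}{37 - 19} - \frac{80}{9}\right) 3 \left(-4\right) = \left(\frac{2 i \sqrt{19}}{18} - \frac{80}{9}\right) \left(-12\right) = \left(2 i \sqrt{19} \cdot \frac{1}{18} - \frac{80}{9}\right) \left(-12\right) = \left(\frac{i \sqrt{19}}{9} - \frac{80}{9}\right) \left(-12\right) = \left(- \frac{80}{9} + \frac{i \sqrt{19}}{9}\right) \left(-12\right) = \frac{320}{3} - \frac{4 i \sqrt{19}}{3}$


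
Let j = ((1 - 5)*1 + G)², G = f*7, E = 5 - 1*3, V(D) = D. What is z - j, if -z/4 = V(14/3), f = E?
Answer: -356/3 ≈ -118.67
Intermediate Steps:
E = 2 (E = 5 - 3 = 2)
f = 2
G = 14 (G = 2*7 = 14)
z = -56/3 ≈ -18.667
j = 100 (j = ((1 - 5)*1 + 14)² = (-4*1 + 14)² = (-4 + 14)² = 10² = 100)
z - j = -56/3 - 1*100 = -56/3 - 100 = -356/3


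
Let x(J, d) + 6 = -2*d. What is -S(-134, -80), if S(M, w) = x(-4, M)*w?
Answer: 20960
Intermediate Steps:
x(J, d) = -6 - 2*d
S(M, w) = w*(-6 - 2*M) (S(M, w) = (-6 - 2*M)*w = w*(-6 - 2*M))
-S(-134, -80) = -(-2)*(-80)*(3 - 134) = -(-2)*(-80)*(-131) = -1*(-20960) = 20960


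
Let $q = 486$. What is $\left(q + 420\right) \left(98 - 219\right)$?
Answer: $-109626$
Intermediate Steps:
$\left(q + 420\right) \left(98 - 219\right) = \left(486 + 420\right) \left(98 - 219\right) = 906 \left(98 - 219\right) = 906 \left(-121\right) = -109626$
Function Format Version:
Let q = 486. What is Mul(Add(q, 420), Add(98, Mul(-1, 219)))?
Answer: -109626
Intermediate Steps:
Mul(Add(q, 420), Add(98, Mul(-1, 219))) = Mul(Add(486, 420), Add(98, Mul(-1, 219))) = Mul(906, Add(98, -219)) = Mul(906, -121) = -109626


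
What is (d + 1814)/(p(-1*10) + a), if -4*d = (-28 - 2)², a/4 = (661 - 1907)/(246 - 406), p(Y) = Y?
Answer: 31780/423 ≈ 75.130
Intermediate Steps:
a = 623/20 (a = 4*((661 - 1907)/(246 - 406)) = 4*(-1246/(-160)) = 4*(-1246*(-1/160)) = 4*(623/80) = 623/20 ≈ 31.150)
d = -225 (d = -(-28 - 2)²/4 = -¼*(-30)² = -¼*900 = -225)
(d + 1814)/(p(-1*10) + a) = (-225 + 1814)/(-1*10 + 623/20) = 1589/(-10 + 623/20) = 1589/(423/20) = 1589*(20/423) = 31780/423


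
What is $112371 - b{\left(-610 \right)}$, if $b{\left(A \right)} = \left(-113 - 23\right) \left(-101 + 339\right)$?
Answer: $144739$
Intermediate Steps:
$b{\left(A \right)} = -32368$ ($b{\left(A \right)} = \left(-136\right) 238 = -32368$)
$112371 - b{\left(-610 \right)} = 112371 - -32368 = 112371 + 32368 = 144739$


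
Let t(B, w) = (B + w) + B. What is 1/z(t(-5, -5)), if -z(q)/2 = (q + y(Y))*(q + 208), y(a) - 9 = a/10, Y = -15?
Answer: 1/2895 ≈ 0.00034542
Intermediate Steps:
y(a) = 9 + a/10
t(B, w) = w + 2*B
z(q) = -2*(208 + q)*(15/2 + q) (z(q) = -2*(q + (9 + (1/10)*(-15)))*(q + 208) = -2*(q + (9 - 3/2))*(208 + q) = -2*(q + 15/2)*(208 + q) = -2*(15/2 + q)*(208 + q) = -2*(208 + q)*(15/2 + q))
1/z(t(-5, -5)) = 1/(-3120 - 431*(-5 + 2*(-5)) - 2*(-5 + 2*(-5))**2) = 1/(-3120 - 431*(-5 - 10) - 2*(-5 - 10)**2) = 1/(-3120 - 431*(-15) - 2*(-15)**2) = 1/(-3120 + 6465 - 2*225) = 1/(-3120 + 6465 - 450) = 1/2895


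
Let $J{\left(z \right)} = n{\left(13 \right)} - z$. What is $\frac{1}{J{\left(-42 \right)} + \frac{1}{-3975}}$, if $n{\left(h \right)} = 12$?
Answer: $\frac{3975}{214649} \approx 0.018519$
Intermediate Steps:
$J{\left(z \right)} = 12 - z$
$\frac{1}{J{\left(-42 \right)} + \frac{1}{-3975}} = \frac{1}{\left(12 - -42\right) + \frac{1}{-3975}} = \frac{1}{\left(12 + 42\right) - \frac{1}{3975}} = \frac{1}{54 - \frac{1}{3975}} = \frac{1}{\frac{214649}{3975}} = \frac{3975}{214649}$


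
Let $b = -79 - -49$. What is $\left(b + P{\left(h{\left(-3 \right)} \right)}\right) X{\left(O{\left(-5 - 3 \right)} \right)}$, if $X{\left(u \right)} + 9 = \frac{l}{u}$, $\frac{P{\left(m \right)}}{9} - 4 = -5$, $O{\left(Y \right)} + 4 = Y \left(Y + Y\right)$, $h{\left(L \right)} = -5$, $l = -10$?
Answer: $\frac{21957}{62} \approx 354.15$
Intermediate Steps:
$O{\left(Y \right)} = -4 + 2 Y^{2}$ ($O{\left(Y \right)} = -4 + Y \left(Y + Y\right) = -4 + Y 2 Y = -4 + 2 Y^{2}$)
$P{\left(m \right)} = -9$ ($P{\left(m \right)} = 36 + 9 \left(-5\right) = 36 - 45 = -9$)
$X{\left(u \right)} = -9 - \frac{10}{u}$
$b = -30$ ($b = -79 + 49 = -30$)
$\left(b + P{\left(h{\left(-3 \right)} \right)}\right) X{\left(O{\left(-5 - 3 \right)} \right)} = \left(-30 - 9\right) \left(-9 - \frac{10}{-4 + 2 \left(-5 - 3\right)^{2}}\right) = - 39 \left(-9 - \frac{10}{-4 + 2 \left(-5 - 3\right)^{2}}\right) = - 39 \left(-9 - \frac{10}{-4 + 2 \left(-8\right)^{2}}\right) = - 39 \left(-9 - \frac{10}{-4 + 2 \cdot 64}\right) = - 39 \left(-9 - \frac{10}{-4 + 128}\right) = - 39 \left(-9 - \frac{10}{124}\right) = - 39 \left(-9 - \frac{5}{62}\right) = \left(-39\right) \left(- \frac{563}{62}\right) = \frac{21957}{62}$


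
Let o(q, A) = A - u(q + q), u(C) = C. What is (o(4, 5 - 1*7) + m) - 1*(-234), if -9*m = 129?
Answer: 629/3 ≈ 209.67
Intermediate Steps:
m = -43/3 (m = -⅑*129 = -43/3 ≈ -14.333)
o(q, A) = A - 2*q (o(q, A) = A - (q + q) = A - 2*q)
(o(4, 5 - 1*7) + m) - 1*(-234) = (((5 - 1*7) - 2*4) - 43/3) - 1*(-234) = (((5 - 7) - 8) - 43/3) + 234 = ((-2 - 8) - 43/3) + 234 = (-10 - 43/3) + 234 = -73/3 + 234 = 629/3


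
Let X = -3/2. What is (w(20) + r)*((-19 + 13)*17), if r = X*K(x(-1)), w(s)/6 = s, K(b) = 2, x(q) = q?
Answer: -11934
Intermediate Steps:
X = -3/2 (X = -3*½ = -3/2 ≈ -1.5000)
w(s) = 6*s
r = -3 (r = -3/2*2 = -3)
(w(20) + r)*((-19 + 13)*17) = (6*20 - 3)*((-19 + 13)*17) = (120 - 3)*(-6*17) = 117*(-102) = -11934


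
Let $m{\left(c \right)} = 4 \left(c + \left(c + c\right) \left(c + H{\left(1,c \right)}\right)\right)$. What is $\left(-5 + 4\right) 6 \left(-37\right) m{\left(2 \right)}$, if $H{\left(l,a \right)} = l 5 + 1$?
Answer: $30192$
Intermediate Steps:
$H{\left(l,a \right)} = 1 + 5 l$ ($H{\left(l,a \right)} = 5 l + 1 = 1 + 5 l$)
$m{\left(c \right)} = 4 c + 8 c \left(6 + c\right)$ ($m{\left(c \right)} = 4 \left(c + \left(c + c\right) \left(c + \left(1 + 5 \cdot 1\right)\right)\right) = 4 \left(c + 2 c \left(c + \left(1 + 5\right)\right)\right) = 4 \left(c + 2 c \left(c + 6\right)\right) = 4 \left(c + 2 c \left(6 + c\right)\right) = 4 c + 8 c \left(6 + c\right)$)
$\left(-5 + 4\right) 6 \left(-37\right) m{\left(2 \right)} = \left(-5 + 4\right) 6 \left(-37\right) 4 \cdot 2 \left(13 + 2 \cdot 2\right) = \left(-1\right) 6 \left(-37\right) 4 \cdot 2 \left(13 + 4\right) = \left(-6\right) \left(-37\right) 4 \cdot 2 \cdot 17 = 222 \cdot 136 = 30192$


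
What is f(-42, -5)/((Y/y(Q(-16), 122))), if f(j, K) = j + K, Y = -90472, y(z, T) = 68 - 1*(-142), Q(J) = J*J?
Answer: 4935/45236 ≈ 0.10909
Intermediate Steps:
Q(J) = J²
y(z, T) = 210 (y(z, T) = 68 + 142 = 210)
f(j, K) = K + j
f(-42, -5)/((Y/y(Q(-16), 122))) = (-5 - 42)/((-90472/210)) = -47/((-90472*1/210)) = -47/(-45236/105) = -47*(-105/45236) = 4935/45236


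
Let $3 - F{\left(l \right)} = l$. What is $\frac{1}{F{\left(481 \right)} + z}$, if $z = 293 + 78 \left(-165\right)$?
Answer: $- \frac{1}{13055} \approx -7.6599 \cdot 10^{-5}$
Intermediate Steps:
$F{\left(l \right)} = 3 - l$
$z = -12577$ ($z = 293 - 12870 = -12577$)
$\frac{1}{F{\left(481 \right)} + z} = \frac{1}{\left(3 - 481\right) - 12577} = \frac{1}{-478 - 12577} = \frac{1}{-13055} = - \frac{1}{13055}$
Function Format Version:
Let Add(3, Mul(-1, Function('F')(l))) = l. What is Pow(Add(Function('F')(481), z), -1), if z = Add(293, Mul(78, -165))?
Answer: Rational(-1, 13055) ≈ -7.6599e-5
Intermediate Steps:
Function('F')(l) = Add(3, Mul(-1, l))
z = -12577 (z = Add(293, -12870) = -12577)
Pow(Add(Function('F')(481), z), -1) = Pow(Add(Add(3, Mul(-1, 481)), -12577), -1) = Pow(Add(Add(3, -481), -12577), -1) = Pow(Add(-478, -12577), -1) = Pow(-13055, -1) = Rational(-1, 13055)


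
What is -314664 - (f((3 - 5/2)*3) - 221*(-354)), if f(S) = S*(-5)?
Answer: -785781/2 ≈ -3.9289e+5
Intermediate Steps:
f(S) = -5*S
-314664 - (f((3 - 5/2)*3) - 221*(-354)) = -314664 - (-5*(3 - 5/2)*3 - 221*(-354)) = -314664 - (-5*(3 - 5*½)*3 + 78234) = -314664 - (-5*(3 - 5/2)*3 + 78234) = -314664 - (-5*3/2 + 78234) = -314664 - (-15/2 + 78234) = -314664 - 1*156453/2 = -314664 - 156453/2 = -785781/2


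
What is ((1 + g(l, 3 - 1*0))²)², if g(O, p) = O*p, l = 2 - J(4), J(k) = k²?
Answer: 2825761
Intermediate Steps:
l = -14 (l = 2 - 1*4² = 2 - 1*16 = 2 - 16 = -14)
((1 + g(l, 3 - 1*0))²)² = ((1 - 14*(3 - 1*0))²)² = ((1 - 14*(3 + 0))²)² = ((1 - 14*3)²)² = ((1 - 42)²)² = ((-41)²)² = 1681² = 2825761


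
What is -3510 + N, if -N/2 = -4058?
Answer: 4606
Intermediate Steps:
N = 8116 (N = -2*(-4058) = 8116)
-3510 + N = -3510 + 8116 = 4606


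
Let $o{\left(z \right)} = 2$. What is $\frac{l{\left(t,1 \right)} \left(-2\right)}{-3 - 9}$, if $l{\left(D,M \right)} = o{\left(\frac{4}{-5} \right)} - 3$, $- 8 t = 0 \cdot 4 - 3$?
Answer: $- \frac{1}{6} \approx -0.16667$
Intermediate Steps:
$t = \frac{3}{8}$ ($t = - \frac{0 \cdot 4 - 3}{8} = - \frac{0 - 3}{8} = \left(- \frac{1}{8}\right) \left(-3\right) = \frac{3}{8} \approx 0.375$)
$l{\left(D,M \right)} = -1$ ($l{\left(D,M \right)} = 2 - 3 = -1$)
$\frac{l{\left(t,1 \right)} \left(-2\right)}{-3 - 9} = \frac{\left(-1\right) \left(-2\right)}{-3 - 9} = \frac{2}{-12} = 2 \left(- \frac{1}{12}\right) = - \frac{1}{6}$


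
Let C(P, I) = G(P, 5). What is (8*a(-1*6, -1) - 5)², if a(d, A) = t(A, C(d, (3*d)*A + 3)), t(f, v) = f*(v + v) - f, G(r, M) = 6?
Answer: 8649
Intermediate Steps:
C(P, I) = 6
t(f, v) = -f + 2*f*v (t(f, v) = f*(2*v) - f = 2*f*v - f = -f + 2*f*v)
a(d, A) = 11*A (a(d, A) = A*(-1 + 2*6) = A*(-1 + 12) = A*11 = 11*A)
(8*a(-1*6, -1) - 5)² = (8*(11*(-1)) - 5)² = (8*(-11) - 5)² = (-88 - 5)² = (-93)² = 8649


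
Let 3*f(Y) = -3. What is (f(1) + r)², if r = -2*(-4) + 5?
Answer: 144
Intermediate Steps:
f(Y) = -1 (f(Y) = (⅓)*(-3) = -1)
r = 13 (r = 8 + 5 = 13)
(f(1) + r)² = (-1 + 13)² = 12² = 144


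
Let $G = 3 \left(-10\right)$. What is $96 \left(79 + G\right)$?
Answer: $4704$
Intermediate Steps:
$G = -30$
$96 \left(79 + G\right) = 96 \left(79 - 30\right) = 96 \cdot 49 = 4704$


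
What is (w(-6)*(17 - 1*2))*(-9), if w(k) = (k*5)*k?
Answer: -24300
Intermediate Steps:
w(k) = 5*k**2 (w(k) = (5*k)*k = 5*k**2)
(w(-6)*(17 - 1*2))*(-9) = ((5*(-6)**2)*(17 - 1*2))*(-9) = ((5*36)*(17 - 2))*(-9) = (180*15)*(-9) = 2700*(-9) = -24300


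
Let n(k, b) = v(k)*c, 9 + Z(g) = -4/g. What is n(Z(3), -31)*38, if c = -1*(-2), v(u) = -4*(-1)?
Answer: 304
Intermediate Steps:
v(u) = 4
c = 2
Z(g) = -9 - 4/g
n(k, b) = 8 (n(k, b) = 4*2 = 8)
n(Z(3), -31)*38 = 8*38 = 304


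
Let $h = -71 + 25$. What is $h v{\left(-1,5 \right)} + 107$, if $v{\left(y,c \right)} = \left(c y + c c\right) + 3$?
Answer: $-951$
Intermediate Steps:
$h = -46$
$v{\left(y,c \right)} = 3 + c^{2} + c y$ ($v{\left(y,c \right)} = \left(c y + c^{2}\right) + 3 = \left(c^{2} + c y\right) + 3 = 3 + c^{2} + c y$)
$h v{\left(-1,5 \right)} + 107 = - 46 \left(3 + 5^{2} + 5 \left(-1\right)\right) + 107 = - 46 \left(3 + 25 - 5\right) + 107 = \left(-46\right) 23 + 107 = -1058 + 107 = -951$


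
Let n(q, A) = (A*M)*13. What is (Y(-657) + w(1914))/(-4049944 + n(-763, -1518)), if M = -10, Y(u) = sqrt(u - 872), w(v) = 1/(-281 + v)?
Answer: -1/6291302332 - I*sqrt(1529)/3852604 ≈ -1.5895e-10 - 1.015e-5*I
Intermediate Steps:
Y(u) = sqrt(-872 + u)
n(q, A) = -130*A (n(q, A) = (A*(-10))*13 = -10*A*13 = -130*A)
(Y(-657) + w(1914))/(-4049944 + n(-763, -1518)) = (sqrt(-872 - 657) + 1/(-281 + 1914))/(-4049944 - 130*(-1518)) = (sqrt(-1529) + 1/1633)/(-4049944 + 197340) = (I*sqrt(1529) + 1/1633)/(-3852604) = (1/1633 + I*sqrt(1529))*(-1/3852604) = -1/6291302332 - I*sqrt(1529)/3852604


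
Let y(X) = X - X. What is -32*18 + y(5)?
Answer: -576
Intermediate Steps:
y(X) = 0
-32*18 + y(5) = -32*18 + 0 = -576 + 0 = -576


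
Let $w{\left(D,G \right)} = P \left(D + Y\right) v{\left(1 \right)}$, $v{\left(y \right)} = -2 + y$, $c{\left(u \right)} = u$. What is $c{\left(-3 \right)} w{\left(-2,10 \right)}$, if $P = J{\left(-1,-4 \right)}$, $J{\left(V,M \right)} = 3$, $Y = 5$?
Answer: $27$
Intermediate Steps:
$P = 3$
$w{\left(D,G \right)} = -15 - 3 D$ ($w{\left(D,G \right)} = 3 \left(D + 5\right) \left(-2 + 1\right) = 3 \left(5 + D\right) \left(-1\right) = \left(15 + 3 D\right) \left(-1\right) = -15 - 3 D$)
$c{\left(-3 \right)} w{\left(-2,10 \right)} = - 3 \left(-15 - -6\right) = - 3 \left(-15 + 6\right) = \left(-3\right) \left(-9\right) = 27$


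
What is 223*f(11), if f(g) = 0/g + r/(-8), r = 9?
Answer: -2007/8 ≈ -250.88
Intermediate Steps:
f(g) = -9/8 (f(g) = 0/g + 9/(-8) = 0 + 9*(-⅛) = 0 - 9/8 = -9/8)
223*f(11) = 223*(-9/8) = -2007/8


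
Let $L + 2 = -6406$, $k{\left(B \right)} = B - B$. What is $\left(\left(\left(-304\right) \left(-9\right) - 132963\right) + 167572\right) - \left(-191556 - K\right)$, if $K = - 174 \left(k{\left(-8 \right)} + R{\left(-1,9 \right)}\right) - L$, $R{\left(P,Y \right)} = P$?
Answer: $235483$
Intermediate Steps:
$k{\left(B \right)} = 0$
$L = -6408$ ($L = -2 - 6406 = -6408$)
$K = 6582$ ($K = - 174 \left(0 - 1\right) - -6408 = \left(-174\right) \left(-1\right) + 6408 = 174 + 6408 = 6582$)
$\left(\left(\left(-304\right) \left(-9\right) - 132963\right) + 167572\right) - \left(-191556 - K\right) = \left(\left(\left(-304\right) \left(-9\right) - 132963\right) + 167572\right) - \left(-191556 - 6582\right) = \left(\left(2736 - 132963\right) + 167572\right) - \left(-191556 - 6582\right) = \left(-130227 + 167572\right) - -198138 = 37345 + 198138 = 235483$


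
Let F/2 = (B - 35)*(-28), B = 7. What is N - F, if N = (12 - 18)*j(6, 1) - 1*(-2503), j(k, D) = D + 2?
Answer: 917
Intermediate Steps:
j(k, D) = 2 + D
F = 1568 (F = 2*((7 - 35)*(-28)) = 2*(-28*(-28)) = 2*784 = 1568)
N = 2485 (N = (12 - 18)*(2 + 1) - 1*(-2503) = -6*3 + 2503 = -18 + 2503 = 2485)
N - F = 2485 - 1*1568 = 2485 - 1568 = 917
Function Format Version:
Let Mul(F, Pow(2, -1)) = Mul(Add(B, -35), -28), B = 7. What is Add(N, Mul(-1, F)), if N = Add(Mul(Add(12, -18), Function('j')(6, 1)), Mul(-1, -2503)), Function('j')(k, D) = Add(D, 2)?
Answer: 917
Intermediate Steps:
Function('j')(k, D) = Add(2, D)
F = 1568 (F = Mul(2, Mul(Add(7, -35), -28)) = Mul(2, Mul(-28, -28)) = Mul(2, 784) = 1568)
N = 2485 (N = Add(Mul(Add(12, -18), Add(2, 1)), Mul(-1, -2503)) = Add(Mul(-6, 3), 2503) = Add(-18, 2503) = 2485)
Add(N, Mul(-1, F)) = Add(2485, Mul(-1, 1568)) = Add(2485, -1568) = 917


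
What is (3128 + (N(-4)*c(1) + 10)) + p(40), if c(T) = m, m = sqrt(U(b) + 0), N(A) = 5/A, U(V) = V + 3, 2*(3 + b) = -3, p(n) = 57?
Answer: 3195 - 5*I*sqrt(6)/8 ≈ 3195.0 - 1.5309*I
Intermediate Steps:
b = -9/2 (b = -3 + (1/2)*(-3) = -3 - 3/2 = -9/2 ≈ -4.5000)
U(V) = 3 + V
m = I*sqrt(6)/2 (m = sqrt((3 - 9/2) + 0) = sqrt(-3/2 + 0) = sqrt(-3/2) = I*sqrt(6)/2 ≈ 1.2247*I)
c(T) = I*sqrt(6)/2
(3128 + (N(-4)*c(1) + 10)) + p(40) = (3128 + ((5/(-4))*(I*sqrt(6)/2) + 10)) + 57 = (3128 + ((5*(-1/4))*(I*sqrt(6)/2) + 10)) + 57 = (3128 + (-5*I*sqrt(6)/8 + 10)) + 57 = (3128 + (10 - 5*I*sqrt(6)/8)) + 57 = (3138 - 5*I*sqrt(6)/8) + 57 = 3195 - 5*I*sqrt(6)/8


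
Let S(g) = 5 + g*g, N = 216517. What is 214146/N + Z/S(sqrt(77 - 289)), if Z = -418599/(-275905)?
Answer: 192694353829/196282403765 ≈ 0.98172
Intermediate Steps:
Z = 418599/275905 (Z = -418599*(-1/275905) = 418599/275905 ≈ 1.5172)
S(g) = 5 + g**2
214146/N + Z/S(sqrt(77 - 289)) = 214146/216517 + 418599/(275905*(5 + (sqrt(77 - 289))**2)) = 214146*(1/216517) + 418599/(275905*(5 + (sqrt(-212))**2)) = 214146/216517 + 418599/(275905*(5 + (2*I*sqrt(53))**2)) = 214146/216517 + 418599/(275905*(5 - 212)) = 214146/216517 + (418599/275905)/(-207) = 214146/216517 + (418599/275905)*(-1/207) = 214146/216517 - 46511/6345815 = 192694353829/196282403765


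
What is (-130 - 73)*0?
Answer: 0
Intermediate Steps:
(-130 - 73)*0 = -203*0 = 0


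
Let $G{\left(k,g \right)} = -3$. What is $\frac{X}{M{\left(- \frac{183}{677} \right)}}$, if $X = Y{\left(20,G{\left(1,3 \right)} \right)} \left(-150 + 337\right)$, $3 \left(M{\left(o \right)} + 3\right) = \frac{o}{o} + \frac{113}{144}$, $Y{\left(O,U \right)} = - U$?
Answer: $- \frac{242352}{1039} \approx -233.26$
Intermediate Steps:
$M{\left(o \right)} = - \frac{1039}{432}$ ($M{\left(o \right)} = -3 + \frac{\frac{o}{o} + \frac{113}{144}}{3} = -3 + \frac{1 + 113 \cdot \frac{1}{144}}{3} = -3 + \frac{1 + \frac{113}{144}}{3} = -3 + \frac{1}{3} \cdot \frac{257}{144} = -3 + \frac{257}{432} = - \frac{1039}{432}$)
$X = 561$ ($X = \left(-1\right) \left(-3\right) \left(-150 + 337\right) = 3 \cdot 187 = 561$)
$\frac{X}{M{\left(- \frac{183}{677} \right)}} = \frac{561}{- \frac{1039}{432}} = 561 \left(- \frac{432}{1039}\right) = - \frac{242352}{1039}$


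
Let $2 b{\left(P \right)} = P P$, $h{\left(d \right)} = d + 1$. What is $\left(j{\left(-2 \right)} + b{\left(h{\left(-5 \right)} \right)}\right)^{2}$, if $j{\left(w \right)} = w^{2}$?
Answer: $144$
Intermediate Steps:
$h{\left(d \right)} = 1 + d$
$b{\left(P \right)} = \frac{P^{2}}{2}$ ($b{\left(P \right)} = \frac{P P}{2} = \frac{P^{2}}{2}$)
$\left(j{\left(-2 \right)} + b{\left(h{\left(-5 \right)} \right)}\right)^{2} = \left(\left(-2\right)^{2} + \frac{\left(1 - 5\right)^{2}}{2}\right)^{2} = \left(4 + \frac{\left(-4\right)^{2}}{2}\right)^{2} = \left(4 + \frac{1}{2} \cdot 16\right)^{2} = \left(4 + 8\right)^{2} = 12^{2} = 144$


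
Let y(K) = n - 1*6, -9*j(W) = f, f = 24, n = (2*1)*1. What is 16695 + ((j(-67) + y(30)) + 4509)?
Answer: 63592/3 ≈ 21197.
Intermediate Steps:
n = 2 (n = 2*1 = 2)
j(W) = -8/3 (j(W) = -1/9*24 = -8/3)
y(K) = -4 (y(K) = 2 - 1*6 = 2 - 6 = -4)
16695 + ((j(-67) + y(30)) + 4509) = 16695 + ((-8/3 - 4) + 4509) = 16695 + (-20/3 + 4509) = 16695 + 13507/3 = 63592/3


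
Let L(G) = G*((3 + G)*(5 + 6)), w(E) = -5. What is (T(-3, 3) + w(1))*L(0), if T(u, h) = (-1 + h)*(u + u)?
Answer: 0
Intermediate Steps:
T(u, h) = 2*u*(-1 + h) (T(u, h) = (-1 + h)*(2*u) = 2*u*(-1 + h))
L(G) = G*(33 + 11*G) (L(G) = G*((3 + G)*11) = G*(33 + 11*G))
(T(-3, 3) + w(1))*L(0) = (2*(-3)*(-1 + 3) - 5)*(11*0*(3 + 0)) = (2*(-3)*2 - 5)*(11*0*3) = (-12 - 5)*0 = -17*0 = 0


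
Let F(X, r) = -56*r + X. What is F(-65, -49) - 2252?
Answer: 427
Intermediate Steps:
F(X, r) = X - 56*r
F(-65, -49) - 2252 = (-65 - 56*(-49)) - 2252 = (-65 + 2744) - 2252 = 2679 - 2252 = 427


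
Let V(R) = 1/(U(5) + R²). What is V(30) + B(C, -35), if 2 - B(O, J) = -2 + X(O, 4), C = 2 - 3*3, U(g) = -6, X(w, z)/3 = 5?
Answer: -9833/894 ≈ -10.999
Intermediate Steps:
X(w, z) = 15 (X(w, z) = 3*5 = 15)
V(R) = 1/(-6 + R²)
C = -7 (C = 2 - 9 = -7)
B(O, J) = -11 (B(O, J) = 2 - (-2 + 15) = 2 - 1*13 = 2 - 13 = -11)
V(30) + B(C, -35) = 1/(-6 + 30²) - 11 = 1/(-6 + 900) - 11 = 1/894 - 11 = -9833/894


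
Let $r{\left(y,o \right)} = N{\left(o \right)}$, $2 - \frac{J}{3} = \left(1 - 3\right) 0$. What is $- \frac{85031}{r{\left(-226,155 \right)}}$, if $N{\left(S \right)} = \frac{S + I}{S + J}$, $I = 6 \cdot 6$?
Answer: $- \frac{13689991}{191} \approx -71675.0$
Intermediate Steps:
$I = 36$
$J = 6$ ($J = 6 - 3 \left(1 - 3\right) 0 = 6 - 3 \left(\left(-2\right) 0\right) = 6 - 0 = 6 + 0 = 6$)
$N{\left(S \right)} = \frac{36 + S}{6 + S}$ ($N{\left(S \right)} = \frac{S + 36}{S + 6} = \frac{36 + S}{6 + S}$)
$r{\left(y,o \right)} = \frac{36 + o}{6 + o}$
$- \frac{85031}{r{\left(-226,155 \right)}} = - \frac{85031}{\frac{1}{6 + 155} \left(36 + 155\right)} = - \frac{85031}{\frac{1}{161} \cdot 191} = - \frac{85031}{\frac{191}{161}} = \left(-85031\right) \frac{161}{191} = - \frac{13689991}{191}$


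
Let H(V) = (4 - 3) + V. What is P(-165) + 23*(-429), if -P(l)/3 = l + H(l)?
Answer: -8880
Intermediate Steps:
H(V) = 1 + V
P(l) = -3 - 6*l (P(l) = -3*(l + (1 + l)) = -3*(1 + 2*l) = -3 - 6*l)
P(-165) + 23*(-429) = (-3 - 6*(-165)) + 23*(-429) = (-3 + 990) - 9867 = 987 - 9867 = -8880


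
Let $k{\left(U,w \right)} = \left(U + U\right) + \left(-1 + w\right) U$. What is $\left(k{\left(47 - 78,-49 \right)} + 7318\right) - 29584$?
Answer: $-20778$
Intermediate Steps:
$k{\left(U,w \right)} = 2 U + U \left(-1 + w\right)$
$\left(k{\left(47 - 78,-49 \right)} + 7318\right) - 29584 = \left(\left(47 - 78\right) \left(1 - 49\right) + 7318\right) - 29584 = \left(\left(-31\right) \left(-48\right) + 7318\right) - 29584 = \left(1488 + 7318\right) - 29584 = 8806 - 29584 = -20778$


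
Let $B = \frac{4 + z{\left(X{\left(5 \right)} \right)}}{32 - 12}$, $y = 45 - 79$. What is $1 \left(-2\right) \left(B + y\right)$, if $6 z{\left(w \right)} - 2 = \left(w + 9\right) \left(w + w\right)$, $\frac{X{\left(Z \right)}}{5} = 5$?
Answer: $\frac{1177}{30} \approx 39.233$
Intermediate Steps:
$X{\left(Z \right)} = 25$ ($X{\left(Z \right)} = 5 \cdot 5 = 25$)
$z{\left(w \right)} = \frac{1}{3} + \frac{w \left(9 + w\right)}{3}$ ($z{\left(w \right)} = \frac{1}{3} + \frac{\left(w + 9\right) \left(w + w\right)}{6} = \frac{1}{3} + \frac{\left(9 + w\right) 2 w}{6} = \frac{1}{3} + \frac{2 w \left(9 + w\right)}{6} = \frac{1}{3} + \frac{w \left(9 + w\right)}{3}$)
$y = -34$
$B = \frac{863}{60}$ ($B = \frac{4 + \left(\frac{1}{3} + 3 \cdot 25 + \frac{25^{2}}{3}\right)}{32 - 12} = \frac{4 + \left(\frac{1}{3} + 75 + \frac{1}{3} \cdot 625\right)}{20} = \left(4 + \left(\frac{1}{3} + 75 + \frac{625}{3}\right)\right) \frac{1}{20} = \left(4 + \frac{851}{3}\right) \frac{1}{20} = \frac{863}{3} \cdot \frac{1}{20} = \frac{863}{60} \approx 14.383$)
$1 \left(-2\right) \left(B + y\right) = 1 \left(-2\right) \left(\frac{863}{60} - 34\right) = \left(-2\right) \left(- \frac{1177}{60}\right) = \frac{1177}{30}$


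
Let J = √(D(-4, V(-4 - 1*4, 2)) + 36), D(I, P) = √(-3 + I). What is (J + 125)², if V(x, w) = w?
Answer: (125 + √(36 + I*√7))² ≈ 17162.0 + 57.73*I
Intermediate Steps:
J = √(36 + I*√7) (J = √(√(-3 - 4) + 36) = √(√(-7) + 36) = √(I*√7 + 36) = √(36 + I*√7) ≈ 6.004 + 0.22033*I)
(J + 125)² = (√(36 + I*√7) + 125)² = (125 + √(36 + I*√7))²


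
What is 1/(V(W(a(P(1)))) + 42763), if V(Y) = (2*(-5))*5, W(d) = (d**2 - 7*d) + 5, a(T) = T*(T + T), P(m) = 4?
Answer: 1/42713 ≈ 2.3412e-5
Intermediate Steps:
a(T) = 2*T**2 (a(T) = T*(2*T) = 2*T**2)
W(d) = 5 + d**2 - 7*d
V(Y) = -50 (V(Y) = -10*5 = -50)
1/(V(W(a(P(1)))) + 42763) = 1/(-50 + 42763) = 1/42713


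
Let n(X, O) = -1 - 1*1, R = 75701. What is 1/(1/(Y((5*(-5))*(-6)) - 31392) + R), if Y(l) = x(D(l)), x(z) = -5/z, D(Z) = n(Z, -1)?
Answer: 62779/4752433077 ≈ 1.3210e-5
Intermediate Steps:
n(X, O) = -2 (n(X, O) = -1 - 1 = -2)
D(Z) = -2
Y(l) = 5/2 (Y(l) = -5/(-2) = -5*(-1/2) = 5/2)
1/(1/(Y((5*(-5))*(-6)) - 31392) + R) = 1/(1/(5/2 - 31392) + 75701) = 1/(1/(-62779/2) + 75701) = 1/(-2/62779 + 75701) = 1/(4752433077/62779) = 62779/4752433077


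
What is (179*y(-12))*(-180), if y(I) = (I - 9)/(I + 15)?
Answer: 225540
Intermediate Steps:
y(I) = (-9 + I)/(15 + I)
(179*y(-12))*(-180) = (179*((-9 - 12)/(15 - 12)))*(-180) = (179*(-21/3))*(-180) = (179*((⅓)*(-21)))*(-180) = (179*(-7))*(-180) = -1253*(-180) = 225540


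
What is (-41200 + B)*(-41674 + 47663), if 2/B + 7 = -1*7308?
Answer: -1804952853978/7315 ≈ -2.4675e+8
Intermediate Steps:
B = -2/7315 (B = 2/(-7 - 1*7308) = 2/(-7 - 7308) = 2/(-7315) = 2*(-1/7315) = -2/7315 ≈ -0.00027341)
(-41200 + B)*(-41674 + 47663) = (-41200 - 2/7315)*(-41674 + 47663) = -301378002/7315*5989 = -1804952853978/7315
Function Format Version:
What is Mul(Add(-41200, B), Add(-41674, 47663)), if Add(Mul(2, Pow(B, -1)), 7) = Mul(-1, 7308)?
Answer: Rational(-1804952853978, 7315) ≈ -2.4675e+8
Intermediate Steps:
B = Rational(-2, 7315) (B = Mul(2, Pow(Add(-7, Mul(-1, 7308)), -1)) = Mul(2, Pow(Add(-7, -7308), -1)) = Mul(2, Pow(-7315, -1)) = Mul(2, Rational(-1, 7315)) = Rational(-2, 7315) ≈ -0.00027341)
Mul(Add(-41200, B), Add(-41674, 47663)) = Mul(Add(-41200, Rational(-2, 7315)), Add(-41674, 47663)) = Mul(Rational(-301378002, 7315), 5989) = Rational(-1804952853978, 7315)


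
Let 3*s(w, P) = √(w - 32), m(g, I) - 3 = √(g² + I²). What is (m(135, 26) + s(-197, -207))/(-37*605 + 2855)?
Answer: -1/6510 - √18901/19530 - I*√229/58590 ≈ -0.0071931 - 0.00025828*I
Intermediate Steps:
m(g, I) = 3 + √(I² + g²) (m(g, I) = 3 + √(g² + I²) = 3 + √(I² + g²))
s(w, P) = √(-32 + w)/3 (s(w, P) = √(w - 32)/3 = √(-32 + w)/3)
(m(135, 26) + s(-197, -207))/(-37*605 + 2855) = ((3 + √(26² + 135²)) + √(-32 - 197)/3)/(-37*605 + 2855) = ((3 + √(676 + 18225)) + √(-229)/3)/(-22385 + 2855) = ((3 + √18901) + (I*√229)/3)/(-19530) = ((3 + √18901) + I*√229/3)*(-1/19530) = (3 + √18901 + I*√229/3)*(-1/19530) = -1/6510 - √18901/19530 - I*√229/58590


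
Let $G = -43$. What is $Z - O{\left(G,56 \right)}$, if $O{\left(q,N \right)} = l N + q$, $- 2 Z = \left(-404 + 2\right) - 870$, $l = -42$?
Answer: $3031$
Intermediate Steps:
$Z = 636$ ($Z = - \frac{\left(-404 + 2\right) - 870}{2} = - \frac{-402 - 870}{2} = \left(- \frac{1}{2}\right) \left(-1272\right) = 636$)
$O{\left(q,N \right)} = q - 42 N$ ($O{\left(q,N \right)} = - 42 N + q = q - 42 N$)
$Z - O{\left(G,56 \right)} = 636 - \left(-43 - 2352\right) = 636 - -2395 = 636 + 2395 = 3031$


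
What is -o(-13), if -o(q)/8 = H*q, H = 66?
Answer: -6864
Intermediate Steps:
o(q) = -528*q
-o(-13) = -(-528)*(-13) = -1*6864 = -6864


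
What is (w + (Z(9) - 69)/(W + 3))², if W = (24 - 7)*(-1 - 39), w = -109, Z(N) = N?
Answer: 5436555289/458329 ≈ 11862.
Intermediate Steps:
W = -680 (W = 17*(-40) = -680)
(w + (Z(9) - 69)/(W + 3))² = (-109 + (9 - 69)/(-680 + 3))² = (-109 - 60/(-677))² = (-109 - 60*(-1/677))² = (-109 + 60/677)² = (-73733/677)² = 5436555289/458329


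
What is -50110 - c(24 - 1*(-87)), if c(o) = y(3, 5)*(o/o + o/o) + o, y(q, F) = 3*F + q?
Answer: -50257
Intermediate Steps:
y(q, F) = q + 3*F
c(o) = 36 + o (c(o) = (3 + 3*5)*(o/o + o/o) + o = (3 + 15)*(1 + 1) + o = 18*2 + o = 36 + o)
-50110 - c(24 - 1*(-87)) = -50110 - (36 + (24 - 1*(-87))) = -50110 - (36 + (24 + 87)) = -50110 - (36 + 111) = -50110 - 1*147 = -50110 - 147 = -50257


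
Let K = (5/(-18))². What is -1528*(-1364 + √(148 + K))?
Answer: 2084192 - 764*√47977/9 ≈ 2.0656e+6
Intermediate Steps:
K = 25/324 (K = (5*(-1/18))² = (-5/18)² = 25/324 ≈ 0.077160)
-1528*(-1364 + √(148 + K)) = -1528*(-1364 + √(148 + 25/324)) = -1528*(-1364 + √(47977/324)) = -1528*(-1364 + √47977/18) = 2084192 - 764*√47977/9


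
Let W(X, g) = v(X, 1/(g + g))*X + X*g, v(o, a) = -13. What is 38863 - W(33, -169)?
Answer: 44869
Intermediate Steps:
W(X, g) = -13*X + X*g
38863 - W(33, -169) = 38863 - 33*(-13 - 169) = 38863 - 33*(-182) = 38863 - 1*(-6006) = 38863 + 6006 = 44869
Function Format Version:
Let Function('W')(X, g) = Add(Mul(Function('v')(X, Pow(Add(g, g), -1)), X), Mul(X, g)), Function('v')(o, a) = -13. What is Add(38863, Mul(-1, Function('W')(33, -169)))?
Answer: 44869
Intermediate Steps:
Function('W')(X, g) = Add(Mul(-13, X), Mul(X, g))
Add(38863, Mul(-1, Function('W')(33, -169))) = Add(38863, Mul(-1, Mul(33, Add(-13, -169)))) = Add(38863, Mul(-1, Mul(33, -182))) = Add(38863, Mul(-1, -6006)) = Add(38863, 6006) = 44869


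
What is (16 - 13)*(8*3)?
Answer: 72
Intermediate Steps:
(16 - 13)*(8*3) = 3*24 = 72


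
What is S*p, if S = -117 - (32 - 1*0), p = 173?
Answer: -25777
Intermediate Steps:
S = -149 (S = -117 - (32 + 0) = -117 - 1*32 = -117 - 32 = -149)
S*p = -149*173 = -25777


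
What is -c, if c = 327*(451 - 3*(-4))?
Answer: -151401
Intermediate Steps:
c = 151401 (c = 327*(451 + 12) = 327*463 = 151401)
-c = -1*151401 = -151401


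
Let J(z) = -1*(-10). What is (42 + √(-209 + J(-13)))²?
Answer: (42 + I*√199)² ≈ 1565.0 + 1185.0*I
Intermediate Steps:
J(z) = 10
(42 + √(-209 + J(-13)))² = (42 + √(-209 + 10))² = (42 + √(-199))² = (42 + I*√199)²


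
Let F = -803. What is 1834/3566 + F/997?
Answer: -517500/1777651 ≈ -0.29111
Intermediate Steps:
1834/3566 + F/997 = 1834/3566 - 803/997 = 1834*(1/3566) - 803*1/997 = 917/1783 - 803/997 = -517500/1777651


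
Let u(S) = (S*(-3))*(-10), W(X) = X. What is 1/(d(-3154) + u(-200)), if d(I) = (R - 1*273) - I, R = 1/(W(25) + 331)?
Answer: -356/1110363 ≈ -0.00032062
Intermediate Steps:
R = 1/356 (R = 1/(25 + 331) = 1/356 ≈ 0.0028090)
u(S) = 30*S (u(S) = -3*S*(-10) = 30*S)
d(I) = -97187/356 - I (d(I) = (1/356 - 1*273) - I = (1/356 - 273) - I = -97187/356 - I)
1/(d(-3154) + u(-200)) = 1/((-97187/356 - 1*(-3154)) + 30*(-200)) = 1/((-97187/356 + 3154) - 6000) = 1/(1025637/356 - 6000) = 1/(-1110363/356) = -356/1110363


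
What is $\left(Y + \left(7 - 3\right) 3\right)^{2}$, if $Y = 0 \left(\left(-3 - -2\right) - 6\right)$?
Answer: $144$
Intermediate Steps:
$Y = 0$ ($Y = 0 \left(\left(-3 + 2\right) - 6\right) = 0 \left(-1 - 6\right) = 0 \left(-7\right) = 0$)
$\left(Y + \left(7 - 3\right) 3\right)^{2} = \left(0 + \left(7 - 3\right) 3\right)^{2} = \left(0 + 4 \cdot 3\right)^{2} = \left(0 + 12\right)^{2} = 12^{2} = 144$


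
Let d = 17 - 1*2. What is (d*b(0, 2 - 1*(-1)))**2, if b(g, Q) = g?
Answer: 0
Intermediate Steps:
d = 15 (d = 17 - 2 = 15)
(d*b(0, 2 - 1*(-1)))**2 = (15*0)**2 = 0**2 = 0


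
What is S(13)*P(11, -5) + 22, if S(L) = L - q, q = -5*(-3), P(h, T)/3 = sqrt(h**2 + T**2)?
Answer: 22 - 6*sqrt(146) ≈ -50.498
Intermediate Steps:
P(h, T) = 3*sqrt(T**2 + h**2) (P(h, T) = 3*sqrt(h**2 + T**2) = 3*sqrt(T**2 + h**2))
q = 15
S(L) = -15 + L (S(L) = L - 1*15 = L - 15 = -15 + L)
S(13)*P(11, -5) + 22 = (-15 + 13)*(3*sqrt((-5)**2 + 11**2)) + 22 = -6*sqrt(25 + 121) + 22 = -6*sqrt(146) + 22 = 22 - 6*sqrt(146)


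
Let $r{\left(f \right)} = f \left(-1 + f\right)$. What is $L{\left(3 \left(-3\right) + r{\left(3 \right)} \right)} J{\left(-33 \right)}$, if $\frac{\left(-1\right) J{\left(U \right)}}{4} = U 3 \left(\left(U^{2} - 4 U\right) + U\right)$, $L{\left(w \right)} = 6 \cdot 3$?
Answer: $8468064$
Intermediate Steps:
$L{\left(w \right)} = 18$
$J{\left(U \right)} = - 12 U \left(U^{2} - 3 U\right)$ ($J{\left(U \right)} = - 4 U 3 \left(\left(U^{2} - 4 U\right) + U\right) = - 4 \cdot 3 U \left(U^{2} - 3 U\right) = - 12 U \left(U^{2} - 3 U\right)$)
$L{\left(3 \left(-3\right) + r{\left(3 \right)} \right)} J{\left(-33 \right)} = 18 \cdot 12 \left(-33\right)^{2} \left(3 - -33\right) = 18 \cdot 12 \cdot 1089 \left(3 + 33\right) = 18 \cdot 12 \cdot 1089 \cdot 36 = 18 \cdot 470448 = 8468064$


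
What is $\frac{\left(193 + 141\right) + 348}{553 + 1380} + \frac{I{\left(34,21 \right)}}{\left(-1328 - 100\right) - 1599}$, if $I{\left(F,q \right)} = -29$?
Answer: $\frac{2120471}{5851191} \approx 0.3624$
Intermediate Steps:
$\frac{\left(193 + 141\right) + 348}{553 + 1380} + \frac{I{\left(34,21 \right)}}{\left(-1328 - 100\right) - 1599} = \frac{\left(193 + 141\right) + 348}{553 + 1380} - \frac{29}{\left(-1328 - 100\right) - 1599} = \frac{334 + 348}{1933} - \frac{29}{-1428 - 1599} = 682 \cdot \frac{1}{1933} - \frac{29}{-3027} = \frac{682}{1933} - - \frac{29}{3027} = \frac{682}{1933} + \frac{29}{3027} = \frac{2120471}{5851191}$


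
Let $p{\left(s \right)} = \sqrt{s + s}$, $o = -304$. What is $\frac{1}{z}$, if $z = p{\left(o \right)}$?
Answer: $- \frac{i \sqrt{38}}{152} \approx - 0.040555 i$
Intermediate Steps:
$p{\left(s \right)} = \sqrt{2} \sqrt{s}$ ($p{\left(s \right)} = \sqrt{2 s} = \sqrt{2} \sqrt{s}$)
$z = 4 i \sqrt{38}$ ($z = \sqrt{2} \sqrt{-304} = \sqrt{2} \cdot 4 i \sqrt{19} = 4 i \sqrt{38} \approx 24.658 i$)
$\frac{1}{z} = \frac{1}{4 i \sqrt{38}} = - \frac{i \sqrt{38}}{152}$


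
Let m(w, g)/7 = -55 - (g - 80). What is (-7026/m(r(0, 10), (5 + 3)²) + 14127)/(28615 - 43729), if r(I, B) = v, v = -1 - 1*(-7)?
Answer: -1287899/1375374 ≈ -0.93640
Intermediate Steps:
v = 6 (v = -1 + 7 = 6)
r(I, B) = 6
m(w, g) = 175 - 7*g (m(w, g) = 7*(-55 - (g - 80)) = 7*(-55 - (-80 + g)) = 7*(-55 + (80 - g)) = 7*(25 - g) = 175 - 7*g)
(-7026/m(r(0, 10), (5 + 3)²) + 14127)/(28615 - 43729) = (-7026/(175 - 7*(5 + 3)²) + 14127)/(28615 - 43729) = (-7026/(175 - 7*8²) + 14127)/(-15114) = (-7026/(175 - 7*64) + 14127)*(-1/15114) = (-7026/(175 - 448) + 14127)*(-1/15114) = (-7026/(-273) + 14127)*(-1/15114) = (-7026*(-1/273) + 14127)*(-1/15114) = (2342/91 + 14127)*(-1/15114) = (1287899/91)*(-1/15114) = -1287899/1375374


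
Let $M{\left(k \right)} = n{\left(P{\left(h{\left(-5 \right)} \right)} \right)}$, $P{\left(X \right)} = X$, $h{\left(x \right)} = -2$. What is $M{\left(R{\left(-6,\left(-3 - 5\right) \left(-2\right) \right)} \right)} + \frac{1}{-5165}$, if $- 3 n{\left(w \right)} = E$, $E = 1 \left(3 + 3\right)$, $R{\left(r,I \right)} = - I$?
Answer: $- \frac{10331}{5165} \approx -2.0002$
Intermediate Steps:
$E = 6$ ($E = 1 \cdot 6 = 6$)
$n{\left(w \right)} = -2$ ($n{\left(w \right)} = \left(- \frac{1}{3}\right) 6 = -2$)
$M{\left(k \right)} = -2$
$M{\left(R{\left(-6,\left(-3 - 5\right) \left(-2\right) \right)} \right)} + \frac{1}{-5165} = -2 + \frac{1}{-5165} = -2 - \frac{1}{5165} = - \frac{10331}{5165}$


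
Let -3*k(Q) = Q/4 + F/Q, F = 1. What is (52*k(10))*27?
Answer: -6084/5 ≈ -1216.8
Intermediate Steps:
k(Q) = -1/(3*Q) - Q/12 (k(Q) = -(Q/4 + 1/Q)/3 = -(1/Q + Q/4)/3 = -1/(3*Q) - Q/12)
(52*k(10))*27 = (52*((1/12)*(-4 - 1*10**2)/10))*27 = (52*((1/12)*(1/10)*(-4 - 1*100)))*27 = (52*((1/12)*(1/10)*(-4 - 100)))*27 = (52*((1/12)*(1/10)*(-104)))*27 = (52*(-13/15))*27 = -676/15*27 = -6084/5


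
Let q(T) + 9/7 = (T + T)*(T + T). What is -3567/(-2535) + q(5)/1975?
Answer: 3404364/2336425 ≈ 1.4571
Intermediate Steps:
q(T) = -9/7 + 4*T² (q(T) = -9/7 + (T + T)*(T + T) = -9/7 + (2*T)*(2*T) = -9/7 + 4*T²)
-3567/(-2535) + q(5)/1975 = -3567/(-2535) + (-9/7 + 4*5²)/1975 = -3567*(-1/2535) + (-9/7 + 4*25)*(1/1975) = 1189/845 + (-9/7 + 100)*(1/1975) = 1189/845 + (691/7)*(1/1975) = 1189/845 + 691/13825 = 3404364/2336425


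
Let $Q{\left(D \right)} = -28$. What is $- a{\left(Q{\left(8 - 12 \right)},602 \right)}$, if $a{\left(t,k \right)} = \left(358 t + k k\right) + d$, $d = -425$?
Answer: $-351955$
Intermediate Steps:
$a{\left(t,k \right)} = -425 + k^{2} + 358 t$ ($a{\left(t,k \right)} = \left(358 t + k k\right) - 425 = \left(358 t + k^{2}\right) - 425 = \left(k^{2} + 358 t\right) - 425 = -425 + k^{2} + 358 t$)
$- a{\left(Q{\left(8 - 12 \right)},602 \right)} = - (-425 + 602^{2} + 358 \left(-28\right)) = - (-425 + 362404 - 10024) = \left(-1\right) 351955 = -351955$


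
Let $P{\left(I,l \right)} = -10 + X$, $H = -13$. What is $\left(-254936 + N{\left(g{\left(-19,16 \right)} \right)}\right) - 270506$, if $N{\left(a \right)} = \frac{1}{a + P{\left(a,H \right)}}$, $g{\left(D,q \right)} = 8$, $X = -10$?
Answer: $- \frac{6305305}{12} \approx -5.2544 \cdot 10^{5}$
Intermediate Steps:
$P{\left(I,l \right)} = -20$ ($P{\left(I,l \right)} = -10 - 10 = -20$)
$N{\left(a \right)} = \frac{1}{-20 + a}$ ($N{\left(a \right)} = \frac{1}{a - 20} = \frac{1}{-20 + a}$)
$\left(-254936 + N{\left(g{\left(-19,16 \right)} \right)}\right) - 270506 = \left(-254936 + \frac{1}{-20 + 8}\right) - 270506 = \left(-254936 + \frac{1}{-12}\right) - 270506 = \left(-254936 - \frac{1}{12}\right) - 270506 = - \frac{3059233}{12} - 270506 = - \frac{6305305}{12}$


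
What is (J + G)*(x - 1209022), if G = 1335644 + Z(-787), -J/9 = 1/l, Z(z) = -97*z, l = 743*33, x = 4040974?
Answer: 32681114216013312/8173 ≈ 3.9987e+12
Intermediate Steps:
l = 24519
J = -3/8173 (J = -9/24519 = -9*1/24519 = -3/8173 ≈ -0.00036706)
G = 1411983 (G = 1335644 - 97*(-787) = 1335644 + 76339 = 1411983)
(J + G)*(x - 1209022) = (-3/8173 + 1411983)*(4040974 - 1209022) = (11540137056/8173)*2831952 = 32681114216013312/8173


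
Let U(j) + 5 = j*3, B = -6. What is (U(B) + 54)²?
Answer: 961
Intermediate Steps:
U(j) = -5 + 3*j (U(j) = -5 + j*3 = -5 + 3*j)
(U(B) + 54)² = ((-5 + 3*(-6)) + 54)² = ((-5 - 18) + 54)² = (-23 + 54)² = 31² = 961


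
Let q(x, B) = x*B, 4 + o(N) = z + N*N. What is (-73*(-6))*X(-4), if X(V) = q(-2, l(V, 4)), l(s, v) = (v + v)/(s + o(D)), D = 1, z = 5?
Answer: 3504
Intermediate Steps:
o(N) = 1 + N² (o(N) = -4 + (5 + N*N) = -4 + (5 + N²) = 1 + N²)
l(s, v) = 2*v/(2 + s) (l(s, v) = (v + v)/(s + (1 + 1²)) = (2*v)/(s + (1 + 1)) = (2*v)/(s + 2) = (2*v)/(2 + s) = 2*v/(2 + s))
q(x, B) = B*x
X(V) = -16/(2 + V) (X(V) = (2*4/(2 + V))*(-2) = (8/(2 + V))*(-2) = -16/(2 + V))
(-73*(-6))*X(-4) = (-73*(-6))*(-16/(2 - 4)) = 438*(-16/(-2)) = 438*(-16*(-½)) = 438*8 = 3504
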